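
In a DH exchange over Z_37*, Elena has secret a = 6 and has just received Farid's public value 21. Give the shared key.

10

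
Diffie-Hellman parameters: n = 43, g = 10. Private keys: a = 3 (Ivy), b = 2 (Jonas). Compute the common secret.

35

Ivy sends A = g^a mod n = 10^3 mod 43.
10^1 ≡ 10 (mod 43)
10^2 = (10^1)^2 ≡ 10^2 = 100 ≡ 14 (mod 43)
10^3 = 10^2 · 10^1 ≡ 14 · 10 ≡ 11 (mod 43).
So A = 11. Jonas then computes K = A^b mod n = 11^2 mod 43.
11^1 ≡ 11 (mod 43)
11^2 = (11^1)^2 ≡ 11^2 = 121 ≡ 35 (mod 43)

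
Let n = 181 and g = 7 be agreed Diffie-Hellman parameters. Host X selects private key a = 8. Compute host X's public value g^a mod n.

132

Public value = 7^8 mod 181.
7^1 ≡ 7 (mod 181)
7^2 = (7^1)^2 ≡ 7^2 = 49 ≡ 49 (mod 181)
7^4 = (7^2)^2 ≡ 49^2 = 2401 ≡ 48 (mod 181)
7^8 = (7^4)^2 ≡ 48^2 = 2304 ≡ 132 (mod 181)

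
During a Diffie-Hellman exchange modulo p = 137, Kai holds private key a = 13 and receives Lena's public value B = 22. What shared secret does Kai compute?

Shared key K = 22^13 mod 137.
22^1 ≡ 22 (mod 137)
22^2 = (22^1)^2 ≡ 22^2 = 484 ≡ 73 (mod 137)
22^4 = (22^2)^2 ≡ 73^2 = 5329 ≡ 123 (mod 137)
22^8 = (22^4)^2 ≡ 123^2 = 15129 ≡ 59 (mod 137)
22^13 = 22^8 · 22^4 · 22^1 ≡ 59 · 123 · 22 ≡ 49 (mod 137).

49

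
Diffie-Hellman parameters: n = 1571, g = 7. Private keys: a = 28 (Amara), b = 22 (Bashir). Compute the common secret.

379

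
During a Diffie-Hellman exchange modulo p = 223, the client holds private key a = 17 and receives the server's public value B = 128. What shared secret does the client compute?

Shared key K = 128^17 mod 223.
128^1 ≡ 128 (mod 223)
128^2 = (128^1)^2 ≡ 128^2 = 16384 ≡ 105 (mod 223)
128^4 = (128^2)^2 ≡ 105^2 = 11025 ≡ 98 (mod 223)
128^8 = (128^4)^2 ≡ 98^2 = 9604 ≡ 15 (mod 223)
128^16 = (128^8)^2 ≡ 15^2 = 225 ≡ 2 (mod 223)
128^17 = 128^16 · 128^1 ≡ 2 · 128 ≡ 33 (mod 223).

33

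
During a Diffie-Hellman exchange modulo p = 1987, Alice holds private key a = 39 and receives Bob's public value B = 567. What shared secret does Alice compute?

Shared key K = 567^39 mod 1987.
567^1 ≡ 567 (mod 1987)
567^2 = (567^1)^2 ≡ 567^2 = 321489 ≡ 1582 (mod 1987)
567^4 = (567^2)^2 ≡ 1582^2 = 2502724 ≡ 1091 (mod 1987)
567^8 = (567^4)^2 ≡ 1091^2 = 1190281 ≡ 68 (mod 1987)
567^16 = (567^8)^2 ≡ 68^2 = 4624 ≡ 650 (mod 1987)
567^32 = (567^16)^2 ≡ 650^2 = 422500 ≡ 1256 (mod 1987)
567^39 = 567^32 · 567^4 · 567^2 · 567^1 ≡ 1256 · 1091 · 1582 · 567 ≡ 841 (mod 1987).

841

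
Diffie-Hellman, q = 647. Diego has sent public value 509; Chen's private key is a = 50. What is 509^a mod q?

637

Shared key K = 509^50 mod 647.
509^1 ≡ 509 (mod 647)
509^2 = (509^1)^2 ≡ 509^2 = 259081 ≡ 281 (mod 647)
509^4 = (509^2)^2 ≡ 281^2 = 78961 ≡ 27 (mod 647)
509^8 = (509^4)^2 ≡ 27^2 = 729 ≡ 82 (mod 647)
509^16 = (509^8)^2 ≡ 82^2 = 6724 ≡ 254 (mod 647)
509^32 = (509^16)^2 ≡ 254^2 = 64516 ≡ 463 (mod 647)
509^50 = 509^32 · 509^16 · 509^2 ≡ 463 · 254 · 281 ≡ 637 (mod 647).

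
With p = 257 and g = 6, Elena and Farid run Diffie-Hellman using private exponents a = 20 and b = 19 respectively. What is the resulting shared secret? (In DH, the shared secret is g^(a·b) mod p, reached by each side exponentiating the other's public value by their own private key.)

Elena sends A = g^a mod p = 6^20 mod 257.
6^1 ≡ 6 (mod 257)
6^2 = (6^1)^2 ≡ 6^2 = 36 ≡ 36 (mod 257)
6^4 = (6^2)^2 ≡ 36^2 = 1296 ≡ 11 (mod 257)
6^8 = (6^4)^2 ≡ 11^2 = 121 ≡ 121 (mod 257)
6^16 = (6^8)^2 ≡ 121^2 = 14641 ≡ 249 (mod 257)
6^20 = 6^16 · 6^4 ≡ 249 · 11 ≡ 169 (mod 257).
So A = 169. Farid then computes K = A^b mod p = 169^19 mod 257.
169^1 ≡ 169 (mod 257)
169^2 = (169^1)^2 ≡ 169^2 = 28561 ≡ 34 (mod 257)
169^4 = (169^2)^2 ≡ 34^2 = 1156 ≡ 128 (mod 257)
169^8 = (169^4)^2 ≡ 128^2 = 16384 ≡ 193 (mod 257)
169^16 = (169^8)^2 ≡ 193^2 = 37249 ≡ 241 (mod 257)
169^19 = 169^16 · 169^2 · 169^1 ≡ 241 · 34 · 169 ≡ 70 (mod 257).

70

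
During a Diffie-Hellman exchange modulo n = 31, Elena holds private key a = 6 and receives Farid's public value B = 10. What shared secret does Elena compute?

Shared key K = 10^6 mod 31.
10^1 ≡ 10 (mod 31)
10^2 = (10^1)^2 ≡ 10^2 = 100 ≡ 7 (mod 31)
10^4 = (10^2)^2 ≡ 7^2 = 49 ≡ 18 (mod 31)
10^6 = 10^4 · 10^2 ≡ 18 · 7 ≡ 2 (mod 31).

2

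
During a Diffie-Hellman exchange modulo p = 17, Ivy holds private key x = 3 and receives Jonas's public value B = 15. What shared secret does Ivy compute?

Shared key K = 15^3 mod 17.
15^1 ≡ 15 (mod 17)
15^2 = (15^1)^2 ≡ 15^2 = 225 ≡ 4 (mod 17)
15^3 = 15^2 · 15^1 ≡ 4 · 15 ≡ 9 (mod 17).

9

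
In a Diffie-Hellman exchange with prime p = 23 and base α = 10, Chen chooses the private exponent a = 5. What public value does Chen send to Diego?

Public value = 10^5 (mod 23).
10^1 ≡ 10 (mod 23)
10^2 = (10^1)^2 ≡ 10^2 = 100 ≡ 8 (mod 23)
10^4 = (10^2)^2 ≡ 8^2 = 64 ≡ 18 (mod 23)
10^5 = 10^4 · 10^1 ≡ 18 · 10 ≡ 19 (mod 23).

19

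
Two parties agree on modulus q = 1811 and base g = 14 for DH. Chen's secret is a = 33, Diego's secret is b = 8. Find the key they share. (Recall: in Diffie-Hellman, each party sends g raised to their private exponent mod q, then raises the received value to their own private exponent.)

Diego sends B = g^b mod q = 14^8 mod 1811.
14^1 ≡ 14 (mod 1811)
14^2 = (14^1)^2 ≡ 14^2 = 196 ≡ 196 (mod 1811)
14^4 = (14^2)^2 ≡ 196^2 = 38416 ≡ 385 (mod 1811)
14^8 = (14^4)^2 ≡ 385^2 = 148225 ≡ 1534 (mod 1811)
So B = 1534. Chen then computes K = B^a mod q = 1534^33 mod 1811.
1534^1 ≡ 1534 (mod 1811)
1534^2 = (1534^1)^2 ≡ 1534^2 = 2353156 ≡ 667 (mod 1811)
1534^4 = (1534^2)^2 ≡ 667^2 = 444889 ≡ 1194 (mod 1811)
1534^8 = (1534^4)^2 ≡ 1194^2 = 1425636 ≡ 379 (mod 1811)
1534^16 = (1534^8)^2 ≡ 379^2 = 143641 ≡ 572 (mod 1811)
1534^32 = (1534^16)^2 ≡ 572^2 = 327184 ≡ 1204 (mod 1811)
1534^33 = 1534^32 · 1534^1 ≡ 1204 · 1534 ≡ 1527 (mod 1811).

1527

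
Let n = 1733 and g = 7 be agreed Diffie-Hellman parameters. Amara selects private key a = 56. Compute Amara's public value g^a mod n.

Public value = 7^56 mod 1733.
7^1 ≡ 7 (mod 1733)
7^2 = (7^1)^2 ≡ 7^2 = 49 ≡ 49 (mod 1733)
7^4 = (7^2)^2 ≡ 49^2 = 2401 ≡ 668 (mod 1733)
7^8 = (7^4)^2 ≡ 668^2 = 446224 ≡ 843 (mod 1733)
7^16 = (7^8)^2 ≡ 843^2 = 710649 ≡ 119 (mod 1733)
7^32 = (7^16)^2 ≡ 119^2 = 14161 ≡ 297 (mod 1733)
7^56 = 7^32 · 7^16 · 7^8 ≡ 297 · 119 · 843 ≡ 413 (mod 1733).

413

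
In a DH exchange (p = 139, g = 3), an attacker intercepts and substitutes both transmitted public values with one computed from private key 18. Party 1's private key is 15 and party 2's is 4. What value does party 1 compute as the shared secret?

45

Party 1 receives an attacker's public value M = 3^18 mod 139 instead of the honest one.
3^1 ≡ 3 (mod 139)
3^2 = (3^1)^2 ≡ 3^2 = 9 ≡ 9 (mod 139)
3^4 = (3^2)^2 ≡ 9^2 = 81 ≡ 81 (mod 139)
3^8 = (3^4)^2 ≡ 81^2 = 6561 ≡ 28 (mod 139)
3^16 = (3^8)^2 ≡ 28^2 = 784 ≡ 89 (mod 139)
3^18 = 3^16 · 3^2 ≡ 89 · 9 ≡ 106 (mod 139).
So M = 106. Party 1 computes K = M^15 mod 139.
106^1 ≡ 106 (mod 139)
106^2 = (106^1)^2 ≡ 106^2 = 11236 ≡ 116 (mod 139)
106^4 = (106^2)^2 ≡ 116^2 = 13456 ≡ 112 (mod 139)
106^8 = (106^4)^2 ≡ 112^2 = 12544 ≡ 34 (mod 139)
106^15 = 106^8 · 106^4 · 106^2 · 106^1 ≡ 34 · 112 · 116 · 106 ≡ 45 (mod 139).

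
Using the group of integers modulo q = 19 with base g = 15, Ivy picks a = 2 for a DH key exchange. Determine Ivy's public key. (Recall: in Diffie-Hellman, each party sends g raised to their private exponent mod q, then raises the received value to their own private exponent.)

Public value = 15^2 (mod 19).
15^1 ≡ 15 (mod 19)
15^2 = (15^1)^2 ≡ 15^2 = 225 ≡ 16 (mod 19)

16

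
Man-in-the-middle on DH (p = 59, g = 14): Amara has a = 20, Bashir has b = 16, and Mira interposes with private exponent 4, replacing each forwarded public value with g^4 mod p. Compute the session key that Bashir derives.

15

Bashir receives Mira's public value M = 14^4 mod 59 instead of the honest one.
14^1 ≡ 14 (mod 59)
14^2 = (14^1)^2 ≡ 14^2 = 196 ≡ 19 (mod 59)
14^4 = (14^2)^2 ≡ 19^2 = 361 ≡ 7 (mod 59)
So M = 7. Bashir computes K = M^16 mod 59.
7^1 ≡ 7 (mod 59)
7^2 = (7^1)^2 ≡ 7^2 = 49 ≡ 49 (mod 59)
7^4 = (7^2)^2 ≡ 49^2 = 2401 ≡ 41 (mod 59)
7^8 = (7^4)^2 ≡ 41^2 = 1681 ≡ 29 (mod 59)
7^16 = (7^8)^2 ≡ 29^2 = 841 ≡ 15 (mod 59)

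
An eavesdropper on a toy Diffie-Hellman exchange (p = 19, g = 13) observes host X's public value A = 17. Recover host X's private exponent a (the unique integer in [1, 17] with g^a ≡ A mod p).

2

Try successive powers of 13 modulo 19:
13^1 ≡ 13
13^2 ≡ 17
Found: a = 2.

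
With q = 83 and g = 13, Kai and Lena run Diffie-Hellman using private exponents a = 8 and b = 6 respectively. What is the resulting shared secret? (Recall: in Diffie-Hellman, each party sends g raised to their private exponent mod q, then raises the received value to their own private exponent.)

64

Kai sends A = g^a mod q = 13^8 mod 83.
13^1 ≡ 13 (mod 83)
13^2 = (13^1)^2 ≡ 13^2 = 169 ≡ 3 (mod 83)
13^4 = (13^2)^2 ≡ 3^2 = 9 ≡ 9 (mod 83)
13^8 = (13^4)^2 ≡ 9^2 = 81 ≡ 81 (mod 83)
So A = 81. Lena then computes K = A^b mod q = 81^6 mod 83.
81^1 ≡ 81 (mod 83)
81^2 = (81^1)^2 ≡ 81^2 = 6561 ≡ 4 (mod 83)
81^4 = (81^2)^2 ≡ 4^2 = 16 ≡ 16 (mod 83)
81^6 = 81^4 · 81^2 ≡ 16 · 4 ≡ 64 (mod 83).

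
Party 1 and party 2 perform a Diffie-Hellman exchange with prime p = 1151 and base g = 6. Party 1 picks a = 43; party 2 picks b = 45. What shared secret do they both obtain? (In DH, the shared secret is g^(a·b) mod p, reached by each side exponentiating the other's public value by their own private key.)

Party 2 sends B = g^b mod p = 6^45 mod 1151.
6^1 ≡ 6 (mod 1151)
6^2 = (6^1)^2 ≡ 6^2 = 36 ≡ 36 (mod 1151)
6^4 = (6^2)^2 ≡ 36^2 = 1296 ≡ 145 (mod 1151)
6^8 = (6^4)^2 ≡ 145^2 = 21025 ≡ 307 (mod 1151)
6^16 = (6^8)^2 ≡ 307^2 = 94249 ≡ 1018 (mod 1151)
6^32 = (6^16)^2 ≡ 1018^2 = 1036324 ≡ 424 (mod 1151)
6^45 = 6^32 · 6^8 · 6^4 · 6^1 ≡ 424 · 307 · 145 · 6 ≡ 421 (mod 1151).
So B = 421. Party 1 then computes K = B^a mod p = 421^43 mod 1151.
421^1 ≡ 421 (mod 1151)
421^2 = (421^1)^2 ≡ 421^2 = 177241 ≡ 1138 (mod 1151)
421^4 = (421^2)^2 ≡ 1138^2 = 1295044 ≡ 169 (mod 1151)
421^8 = (421^4)^2 ≡ 169^2 = 28561 ≡ 937 (mod 1151)
421^16 = (421^8)^2 ≡ 937^2 = 877969 ≡ 907 (mod 1151)
421^32 = (421^16)^2 ≡ 907^2 = 822649 ≡ 835 (mod 1151)
421^43 = 421^32 · 421^8 · 421^2 · 421^1 ≡ 835 · 937 · 1138 · 421 ≡ 200 (mod 1151).

200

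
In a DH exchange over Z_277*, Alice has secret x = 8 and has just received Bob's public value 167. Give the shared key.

Shared key K = 167^8 mod 277.
167^1 ≡ 167 (mod 277)
167^2 = (167^1)^2 ≡ 167^2 = 27889 ≡ 189 (mod 277)
167^4 = (167^2)^2 ≡ 189^2 = 35721 ≡ 265 (mod 277)
167^8 = (167^4)^2 ≡ 265^2 = 70225 ≡ 144 (mod 277)

144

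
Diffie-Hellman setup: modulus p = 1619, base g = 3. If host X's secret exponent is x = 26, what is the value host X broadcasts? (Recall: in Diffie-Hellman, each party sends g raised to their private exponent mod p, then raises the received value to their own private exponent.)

Public value = 3^26 (mod 1619).
3^1 ≡ 3 (mod 1619)
3^2 = (3^1)^2 ≡ 3^2 = 9 ≡ 9 (mod 1619)
3^4 = (3^2)^2 ≡ 9^2 = 81 ≡ 81 (mod 1619)
3^8 = (3^4)^2 ≡ 81^2 = 6561 ≡ 85 (mod 1619)
3^16 = (3^8)^2 ≡ 85^2 = 7225 ≡ 749 (mod 1619)
3^26 = 3^16 · 3^8 · 3^2 ≡ 749 · 85 · 9 ≡ 1478 (mod 1619).

1478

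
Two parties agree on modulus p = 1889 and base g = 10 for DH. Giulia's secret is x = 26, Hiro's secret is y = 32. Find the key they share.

719

Hiro sends B = g^y mod p = 10^32 mod 1889.
10^1 ≡ 10 (mod 1889)
10^2 = (10^1)^2 ≡ 10^2 = 100 ≡ 100 (mod 1889)
10^4 = (10^2)^2 ≡ 100^2 = 10000 ≡ 555 (mod 1889)
10^8 = (10^4)^2 ≡ 555^2 = 308025 ≡ 118 (mod 1889)
10^16 = (10^8)^2 ≡ 118^2 = 13924 ≡ 701 (mod 1889)
10^32 = (10^16)^2 ≡ 701^2 = 491401 ≡ 261 (mod 1889)
So B = 261. Giulia then computes K = B^x mod p = 261^26 mod 1889.
261^1 ≡ 261 (mod 1889)
261^2 = (261^1)^2 ≡ 261^2 = 68121 ≡ 117 (mod 1889)
261^4 = (261^2)^2 ≡ 117^2 = 13689 ≡ 466 (mod 1889)
261^8 = (261^4)^2 ≡ 466^2 = 217156 ≡ 1810 (mod 1889)
261^16 = (261^8)^2 ≡ 1810^2 = 3276100 ≡ 574 (mod 1889)
261^26 = 261^16 · 261^8 · 261^2 ≡ 574 · 1810 · 117 ≡ 719 (mod 1889).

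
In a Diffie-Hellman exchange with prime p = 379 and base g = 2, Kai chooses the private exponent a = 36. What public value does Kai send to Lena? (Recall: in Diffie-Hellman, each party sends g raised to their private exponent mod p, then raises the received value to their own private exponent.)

Public value = 2^36 mod 379.
2^1 ≡ 2 (mod 379)
2^2 = (2^1)^2 ≡ 2^2 = 4 ≡ 4 (mod 379)
2^4 = (2^2)^2 ≡ 4^2 = 16 ≡ 16 (mod 379)
2^8 = (2^4)^2 ≡ 16^2 = 256 ≡ 256 (mod 379)
2^16 = (2^8)^2 ≡ 256^2 = 65536 ≡ 348 (mod 379)
2^32 = (2^16)^2 ≡ 348^2 = 121104 ≡ 203 (mod 379)
2^36 = 2^32 · 2^4 ≡ 203 · 16 ≡ 216 (mod 379).

216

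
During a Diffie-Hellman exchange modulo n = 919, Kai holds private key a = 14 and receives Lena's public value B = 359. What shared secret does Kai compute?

880

Shared key K = 359^14 mod 919.
359^1 ≡ 359 (mod 919)
359^2 = (359^1)^2 ≡ 359^2 = 128881 ≡ 221 (mod 919)
359^4 = (359^2)^2 ≡ 221^2 = 48841 ≡ 134 (mod 919)
359^8 = (359^4)^2 ≡ 134^2 = 17956 ≡ 495 (mod 919)
359^14 = 359^8 · 359^4 · 359^2 ≡ 495 · 134 · 221 ≡ 880 (mod 919).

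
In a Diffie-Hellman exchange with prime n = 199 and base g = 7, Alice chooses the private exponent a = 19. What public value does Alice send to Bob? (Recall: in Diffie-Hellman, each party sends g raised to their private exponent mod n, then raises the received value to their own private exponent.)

Public value = 7^19 (mod 199).
7^1 ≡ 7 (mod 199)
7^2 = (7^1)^2 ≡ 7^2 = 49 ≡ 49 (mod 199)
7^4 = (7^2)^2 ≡ 49^2 = 2401 ≡ 13 (mod 199)
7^8 = (7^4)^2 ≡ 13^2 = 169 ≡ 169 (mod 199)
7^16 = (7^8)^2 ≡ 169^2 = 28561 ≡ 104 (mod 199)
7^19 = 7^16 · 7^2 · 7^1 ≡ 104 · 49 · 7 ≡ 51 (mod 199).

51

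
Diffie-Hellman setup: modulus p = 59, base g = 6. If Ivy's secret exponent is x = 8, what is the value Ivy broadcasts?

4

Public value = 6^8 mod 59.
6^1 ≡ 6 (mod 59)
6^2 = (6^1)^2 ≡ 6^2 = 36 ≡ 36 (mod 59)
6^4 = (6^2)^2 ≡ 36^2 = 1296 ≡ 57 (mod 59)
6^8 = (6^4)^2 ≡ 57^2 = 3249 ≡ 4 (mod 59)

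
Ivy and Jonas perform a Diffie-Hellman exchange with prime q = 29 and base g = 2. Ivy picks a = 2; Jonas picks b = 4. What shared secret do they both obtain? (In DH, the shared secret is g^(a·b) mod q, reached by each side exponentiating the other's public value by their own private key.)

Ivy sends A = g^a mod q = 2^2 mod 29.
2^1 ≡ 2 (mod 29)
2^2 = (2^1)^2 ≡ 2^2 = 4 ≡ 4 (mod 29)
So A = 4. Jonas then computes K = A^b mod q = 4^4 mod 29.
4^1 ≡ 4 (mod 29)
4^2 = (4^1)^2 ≡ 4^2 = 16 ≡ 16 (mod 29)
4^4 = (4^2)^2 ≡ 16^2 = 256 ≡ 24 (mod 29)

24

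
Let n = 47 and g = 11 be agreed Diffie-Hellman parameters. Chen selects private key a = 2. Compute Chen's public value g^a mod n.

27

Public value = 11^2 mod 47.
11^1 ≡ 11 (mod 47)
11^2 = (11^1)^2 ≡ 11^2 = 121 ≡ 27 (mod 47)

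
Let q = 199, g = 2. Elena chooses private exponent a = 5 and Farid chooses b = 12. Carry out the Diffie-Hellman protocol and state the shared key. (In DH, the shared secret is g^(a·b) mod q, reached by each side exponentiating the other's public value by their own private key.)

Farid sends B = g^b mod q = 2^12 mod 199.
2^1 ≡ 2 (mod 199)
2^2 = (2^1)^2 ≡ 2^2 = 4 ≡ 4 (mod 199)
2^4 = (2^2)^2 ≡ 4^2 = 16 ≡ 16 (mod 199)
2^8 = (2^4)^2 ≡ 16^2 = 256 ≡ 57 (mod 199)
2^12 = 2^8 · 2^4 ≡ 57 · 16 ≡ 116 (mod 199).
So B = 116. Elena then computes K = B^a mod q = 116^5 mod 199.
116^1 ≡ 116 (mod 199)
116^2 = (116^1)^2 ≡ 116^2 = 13456 ≡ 123 (mod 199)
116^4 = (116^2)^2 ≡ 123^2 = 15129 ≡ 5 (mod 199)
116^5 = 116^4 · 116^1 ≡ 5 · 116 ≡ 182 (mod 199).

182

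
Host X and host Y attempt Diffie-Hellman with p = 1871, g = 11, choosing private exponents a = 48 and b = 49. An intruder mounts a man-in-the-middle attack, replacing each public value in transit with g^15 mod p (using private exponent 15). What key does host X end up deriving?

1199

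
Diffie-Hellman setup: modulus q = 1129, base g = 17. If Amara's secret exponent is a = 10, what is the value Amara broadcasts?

Public value = 17^{10} \pmod{1129}.
17^1 ≡ 17 (mod 1129)
17^2 = (17^1)^2 ≡ 17^2 = 289 ≡ 289 (mod 1129)
17^4 = (17^2)^2 ≡ 289^2 = 83521 ≡ 1104 (mod 1129)
17^8 = (17^4)^2 ≡ 1104^2 = 1218816 ≡ 625 (mod 1129)
17^10 = 17^8 · 17^2 ≡ 625 · 289 ≡ 1114 (mod 1129).

1114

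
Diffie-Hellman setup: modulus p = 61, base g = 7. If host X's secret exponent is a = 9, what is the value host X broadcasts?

Public value = 7^9 mod 61.
7^1 ≡ 7 (mod 61)
7^2 = (7^1)^2 ≡ 7^2 = 49 ≡ 49 (mod 61)
7^4 = (7^2)^2 ≡ 49^2 = 2401 ≡ 22 (mod 61)
7^8 = (7^4)^2 ≡ 22^2 = 484 ≡ 57 (mod 61)
7^9 = 7^8 · 7^1 ≡ 57 · 7 ≡ 33 (mod 61).

33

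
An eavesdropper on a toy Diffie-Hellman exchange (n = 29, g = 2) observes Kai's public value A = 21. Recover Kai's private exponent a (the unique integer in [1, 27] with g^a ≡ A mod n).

Try successive powers of 2 modulo 29:
2^1 ≡ 2
2^2 ≡ 4
2^3 ≡ 8
2^4 ≡ 16
2^5 ≡ 3
2^6 ≡ 6
2^7 ≡ 12
2^8 ≡ 24
2^9 ≡ 19
2^10 ≡ 9
2^11 ≡ 18
2^12 ≡ 7
2^13 ≡ 14
2^14 ≡ 28
2^15 ≡ 27
2^16 ≡ 25
2^17 ≡ 21
Found: a = 17.

17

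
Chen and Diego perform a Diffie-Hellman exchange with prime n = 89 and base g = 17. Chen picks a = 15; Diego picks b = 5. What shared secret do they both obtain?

Chen sends A = g^a mod n = 17^15 mod 89.
17^1 ≡ 17 (mod 89)
17^2 = (17^1)^2 ≡ 17^2 = 289 ≡ 22 (mod 89)
17^4 = (17^2)^2 ≡ 22^2 = 484 ≡ 39 (mod 89)
17^8 = (17^4)^2 ≡ 39^2 = 1521 ≡ 8 (mod 89)
17^15 = 17^8 · 17^4 · 17^2 · 17^1 ≡ 8 · 39 · 22 · 17 ≡ 9 (mod 89).
So A = 9. Diego then computes K = A^b mod n = 9^5 mod 89.
9^1 ≡ 9 (mod 89)
9^2 = (9^1)^2 ≡ 9^2 = 81 ≡ 81 (mod 89)
9^4 = (9^2)^2 ≡ 81^2 = 6561 ≡ 64 (mod 89)
9^5 = 9^4 · 9^1 ≡ 64 · 9 ≡ 42 (mod 89).

42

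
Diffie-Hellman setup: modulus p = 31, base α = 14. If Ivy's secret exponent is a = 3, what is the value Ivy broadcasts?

16

Public value = 14^{3} \pmod{31}.
14^1 ≡ 14 (mod 31)
14^2 = (14^1)^2 ≡ 14^2 = 196 ≡ 10 (mod 31)
14^3 = 14^2 · 14^1 ≡ 10 · 14 ≡ 16 (mod 31).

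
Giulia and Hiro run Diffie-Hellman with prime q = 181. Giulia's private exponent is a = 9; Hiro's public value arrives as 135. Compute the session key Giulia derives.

59

Shared key K = 135^9 mod 181.
135^1 ≡ 135 (mod 181)
135^2 = (135^1)^2 ≡ 135^2 = 18225 ≡ 125 (mod 181)
135^4 = (135^2)^2 ≡ 125^2 = 15625 ≡ 59 (mod 181)
135^8 = (135^4)^2 ≡ 59^2 = 3481 ≡ 42 (mod 181)
135^9 = 135^8 · 135^1 ≡ 42 · 135 ≡ 59 (mod 181).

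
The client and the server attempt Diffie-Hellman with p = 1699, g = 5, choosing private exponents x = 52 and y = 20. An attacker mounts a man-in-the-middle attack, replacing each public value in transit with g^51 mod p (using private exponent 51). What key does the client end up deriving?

The client receives an attacker's public value M = 5^51 mod 1699 instead of the honest one.
5^1 ≡ 5 (mod 1699)
5^2 = (5^1)^2 ≡ 5^2 = 25 ≡ 25 (mod 1699)
5^4 = (5^2)^2 ≡ 25^2 = 625 ≡ 625 (mod 1699)
5^8 = (5^4)^2 ≡ 625^2 = 390625 ≡ 1554 (mod 1699)
5^16 = (5^8)^2 ≡ 1554^2 = 2414916 ≡ 637 (mod 1699)
5^32 = (5^16)^2 ≡ 637^2 = 405769 ≡ 1407 (mod 1699)
5^51 = 5^32 · 5^16 · 5^2 · 5^1 ≡ 1407 · 637 · 25 · 5 ≡ 315 (mod 1699).
So M = 315. The client computes K = M^52 mod 1699.
315^1 ≡ 315 (mod 1699)
315^2 = (315^1)^2 ≡ 315^2 = 99225 ≡ 683 (mod 1699)
315^4 = (315^2)^2 ≡ 683^2 = 466489 ≡ 963 (mod 1699)
315^8 = (315^4)^2 ≡ 963^2 = 927369 ≡ 1414 (mod 1699)
315^16 = (315^8)^2 ≡ 1414^2 = 1999396 ≡ 1372 (mod 1699)
315^32 = (315^16)^2 ≡ 1372^2 = 1882384 ≡ 1591 (mod 1699)
315^52 = 315^32 · 315^16 · 315^4 ≡ 1591 · 1372 · 963 ≡ 425 (mod 1699).

425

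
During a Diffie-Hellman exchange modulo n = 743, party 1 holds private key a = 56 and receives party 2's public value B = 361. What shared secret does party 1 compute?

513

Shared key K = 361^56 mod 743.
361^1 ≡ 361 (mod 743)
361^2 = (361^1)^2 ≡ 361^2 = 130321 ≡ 296 (mod 743)
361^4 = (361^2)^2 ≡ 296^2 = 87616 ≡ 685 (mod 743)
361^8 = (361^4)^2 ≡ 685^2 = 469225 ≡ 392 (mod 743)
361^16 = (361^8)^2 ≡ 392^2 = 153664 ≡ 606 (mod 743)
361^32 = (361^16)^2 ≡ 606^2 = 367236 ≡ 194 (mod 743)
361^56 = 361^32 · 361^16 · 361^8 ≡ 194 · 606 · 392 ≡ 513 (mod 743).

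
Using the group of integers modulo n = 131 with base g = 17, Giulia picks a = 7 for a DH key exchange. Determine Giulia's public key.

37

Public value = 17^7 (mod 131).
17^1 ≡ 17 (mod 131)
17^2 = (17^1)^2 ≡ 17^2 = 289 ≡ 27 (mod 131)
17^4 = (17^2)^2 ≡ 27^2 = 729 ≡ 74 (mod 131)
17^7 = 17^4 · 17^2 · 17^1 ≡ 74 · 27 · 17 ≡ 37 (mod 131).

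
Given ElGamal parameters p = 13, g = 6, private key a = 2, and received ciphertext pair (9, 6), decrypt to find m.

Shared mask s = c₁^a mod p = 9^2 mod 13.
9^1 ≡ 9 (mod 13)
9^2 = (9^1)^2 ≡ 9^2 = 81 ≡ 3 (mod 13)
So s = 3; s⁻¹ ≡ 9 (mod 13).
m = c₂ · s⁻¹ mod 13 = 6 · 9 mod 13 = 2.

2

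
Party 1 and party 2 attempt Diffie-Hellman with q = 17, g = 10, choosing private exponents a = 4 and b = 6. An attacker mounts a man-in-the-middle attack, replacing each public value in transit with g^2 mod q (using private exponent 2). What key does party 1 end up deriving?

16

Party 1 receives an attacker's public value M = 10^2 mod 17 instead of the honest one.
10^1 ≡ 10 (mod 17)
10^2 = (10^1)^2 ≡ 10^2 = 100 ≡ 15 (mod 17)
So M = 15. Party 1 computes K = M^4 mod 17.
15^1 ≡ 15 (mod 17)
15^2 = (15^1)^2 ≡ 15^2 = 225 ≡ 4 (mod 17)
15^4 = (15^2)^2 ≡ 4^2 = 16 ≡ 16 (mod 17)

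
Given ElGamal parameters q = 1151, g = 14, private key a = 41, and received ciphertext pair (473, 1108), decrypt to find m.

Shared mask s = c₁^a mod q = 473^41 mod 1151.
473^1 ≡ 473 (mod 1151)
473^2 = (473^1)^2 ≡ 473^2 = 223729 ≡ 435 (mod 1151)
473^4 = (473^2)^2 ≡ 435^2 = 189225 ≡ 461 (mod 1151)
473^8 = (473^4)^2 ≡ 461^2 = 212521 ≡ 737 (mod 1151)
473^16 = (473^8)^2 ≡ 737^2 = 543169 ≡ 1048 (mod 1151)
473^32 = (473^16)^2 ≡ 1048^2 = 1098304 ≡ 250 (mod 1151)
473^41 = 473^32 · 473^8 · 473^1 ≡ 250 · 737 · 473 ≡ 1134 (mod 1151).
So s = 1134; s⁻¹ ≡ 677 (mod 1151).
m = c₂ · s⁻¹ mod 1151 = 1108 · 677 mod 1151 = 815.

815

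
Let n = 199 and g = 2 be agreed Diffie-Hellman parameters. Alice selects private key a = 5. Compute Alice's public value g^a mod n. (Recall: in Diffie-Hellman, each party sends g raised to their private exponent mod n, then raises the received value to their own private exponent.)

32

Public value = 2^5 mod 199.
2^1 ≡ 2 (mod 199)
2^2 = (2^1)^2 ≡ 2^2 = 4 ≡ 4 (mod 199)
2^4 = (2^2)^2 ≡ 4^2 = 16 ≡ 16 (mod 199)
2^5 = 2^4 · 2^1 ≡ 16 · 2 ≡ 32 (mod 199).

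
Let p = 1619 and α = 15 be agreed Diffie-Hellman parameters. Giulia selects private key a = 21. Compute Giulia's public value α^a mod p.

Public value = 15^21 mod 1619.
15^1 ≡ 15 (mod 1619)
15^2 = (15^1)^2 ≡ 15^2 = 225 ≡ 225 (mod 1619)
15^4 = (15^2)^2 ≡ 225^2 = 50625 ≡ 436 (mod 1619)
15^8 = (15^4)^2 ≡ 436^2 = 190096 ≡ 673 (mod 1619)
15^16 = (15^8)^2 ≡ 673^2 = 452929 ≡ 1228 (mod 1619)
15^21 = 15^16 · 15^4 · 15^1 ≡ 1228 · 436 · 15 ≡ 880 (mod 1619).

880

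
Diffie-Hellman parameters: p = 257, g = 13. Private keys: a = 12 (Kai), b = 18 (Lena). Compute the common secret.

Lena sends B = g^b mod p = 13^18 mod 257.
13^1 ≡ 13 (mod 257)
13^2 = (13^1)^2 ≡ 13^2 = 169 ≡ 169 (mod 257)
13^4 = (13^2)^2 ≡ 169^2 = 28561 ≡ 34 (mod 257)
13^8 = (13^4)^2 ≡ 34^2 = 1156 ≡ 128 (mod 257)
13^16 = (13^8)^2 ≡ 128^2 = 16384 ≡ 193 (mod 257)
13^18 = 13^16 · 13^2 ≡ 193 · 169 ≡ 235 (mod 257).
So B = 235. Kai then computes K = B^a mod p = 235^12 mod 257.
235^1 ≡ 235 (mod 257)
235^2 = (235^1)^2 ≡ 235^2 = 55225 ≡ 227 (mod 257)
235^4 = (235^2)^2 ≡ 227^2 = 51529 ≡ 129 (mod 257)
235^8 = (235^4)^2 ≡ 129^2 = 16641 ≡ 193 (mod 257)
235^12 = 235^8 · 235^4 ≡ 193 · 129 ≡ 225 (mod 257).

225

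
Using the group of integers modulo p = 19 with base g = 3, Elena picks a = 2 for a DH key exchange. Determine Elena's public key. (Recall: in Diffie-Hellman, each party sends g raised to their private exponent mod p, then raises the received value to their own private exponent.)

Public value = 3^2 (mod 19).
3^1 ≡ 3 (mod 19)
3^2 = (3^1)^2 ≡ 3^2 = 9 ≡ 9 (mod 19)

9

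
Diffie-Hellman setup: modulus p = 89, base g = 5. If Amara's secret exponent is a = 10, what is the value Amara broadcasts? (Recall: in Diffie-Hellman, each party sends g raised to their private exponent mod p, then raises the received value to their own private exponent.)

11

Public value = 5^10 (mod 89).
5^1 ≡ 5 (mod 89)
5^2 = (5^1)^2 ≡ 5^2 = 25 ≡ 25 (mod 89)
5^4 = (5^2)^2 ≡ 25^2 = 625 ≡ 2 (mod 89)
5^8 = (5^4)^2 ≡ 2^2 = 4 ≡ 4 (mod 89)
5^10 = 5^8 · 5^2 ≡ 4 · 25 ≡ 11 (mod 89).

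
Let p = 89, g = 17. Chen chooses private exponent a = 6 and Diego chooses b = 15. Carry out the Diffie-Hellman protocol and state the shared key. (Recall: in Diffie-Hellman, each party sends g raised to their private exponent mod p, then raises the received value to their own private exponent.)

22

Chen sends A = g^a mod p = 17^6 mod 89.
17^1 ≡ 17 (mod 89)
17^2 = (17^1)^2 ≡ 17^2 = 289 ≡ 22 (mod 89)
17^4 = (17^2)^2 ≡ 22^2 = 484 ≡ 39 (mod 89)
17^6 = 17^4 · 17^2 ≡ 39 · 22 ≡ 57 (mod 89).
So A = 57. Diego then computes K = A^b mod p = 57^15 mod 89.
57^1 ≡ 57 (mod 89)
57^2 = (57^1)^2 ≡ 57^2 = 3249 ≡ 45 (mod 89)
57^4 = (57^2)^2 ≡ 45^2 = 2025 ≡ 67 (mod 89)
57^8 = (57^4)^2 ≡ 67^2 = 4489 ≡ 39 (mod 89)
57^15 = 57^8 · 57^4 · 57^2 · 57^1 ≡ 39 · 67 · 45 · 57 ≡ 22 (mod 89).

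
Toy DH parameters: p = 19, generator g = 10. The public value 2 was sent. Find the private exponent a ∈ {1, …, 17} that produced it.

17

Try successive powers of 10 modulo 19:
10^1 ≡ 10
10^2 ≡ 5
10^3 ≡ 12
10^4 ≡ 6
10^5 ≡ 3
10^6 ≡ 11
10^7 ≡ 15
10^8 ≡ 17
10^9 ≡ 18
10^10 ≡ 9
10^11 ≡ 14
10^12 ≡ 7
10^13 ≡ 13
10^14 ≡ 16
10^15 ≡ 8
10^16 ≡ 4
10^17 ≡ 2
Found: a = 17.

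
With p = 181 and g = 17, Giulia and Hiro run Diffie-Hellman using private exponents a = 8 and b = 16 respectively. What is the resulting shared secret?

73

Hiro sends B = g^b mod p = 17^16 mod 181.
17^1 ≡ 17 (mod 181)
17^2 = (17^1)^2 ≡ 17^2 = 289 ≡ 108 (mod 181)
17^4 = (17^2)^2 ≡ 108^2 = 11664 ≡ 80 (mod 181)
17^8 = (17^4)^2 ≡ 80^2 = 6400 ≡ 65 (mod 181)
17^16 = (17^8)^2 ≡ 65^2 = 4225 ≡ 62 (mod 181)
So B = 62. Giulia then computes K = B^a mod p = 62^8 mod 181.
62^1 ≡ 62 (mod 181)
62^2 = (62^1)^2 ≡ 62^2 = 3844 ≡ 43 (mod 181)
62^4 = (62^2)^2 ≡ 43^2 = 1849 ≡ 39 (mod 181)
62^8 = (62^4)^2 ≡ 39^2 = 1521 ≡ 73 (mod 181)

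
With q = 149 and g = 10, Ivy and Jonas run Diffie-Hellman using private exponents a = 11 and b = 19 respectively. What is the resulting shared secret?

41

Jonas sends B = g^b mod q = 10^19 mod 149.
10^1 ≡ 10 (mod 149)
10^2 = (10^1)^2 ≡ 10^2 = 100 ≡ 100 (mod 149)
10^4 = (10^2)^2 ≡ 100^2 = 10000 ≡ 17 (mod 149)
10^8 = (10^4)^2 ≡ 17^2 = 289 ≡ 140 (mod 149)
10^16 = (10^8)^2 ≡ 140^2 = 19600 ≡ 81 (mod 149)
10^19 = 10^16 · 10^2 · 10^1 ≡ 81 · 100 · 10 ≡ 93 (mod 149).
So B = 93. Ivy then computes K = B^a mod q = 93^11 mod 149.
93^1 ≡ 93 (mod 149)
93^2 = (93^1)^2 ≡ 93^2 = 8649 ≡ 7 (mod 149)
93^4 = (93^2)^2 ≡ 7^2 = 49 ≡ 49 (mod 149)
93^8 = (93^4)^2 ≡ 49^2 = 2401 ≡ 17 (mod 149)
93^11 = 93^8 · 93^2 · 93^1 ≡ 17 · 7 · 93 ≡ 41 (mod 149).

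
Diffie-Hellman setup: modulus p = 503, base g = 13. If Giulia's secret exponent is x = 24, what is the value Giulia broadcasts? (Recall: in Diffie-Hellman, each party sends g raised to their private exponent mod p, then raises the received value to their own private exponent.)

323

Public value = 13^24 (mod 503).
13^1 ≡ 13 (mod 503)
13^2 = (13^1)^2 ≡ 13^2 = 169 ≡ 169 (mod 503)
13^4 = (13^2)^2 ≡ 169^2 = 28561 ≡ 393 (mod 503)
13^8 = (13^4)^2 ≡ 393^2 = 154449 ≡ 28 (mod 503)
13^16 = (13^8)^2 ≡ 28^2 = 784 ≡ 281 (mod 503)
13^24 = 13^16 · 13^8 ≡ 281 · 28 ≡ 323 (mod 503).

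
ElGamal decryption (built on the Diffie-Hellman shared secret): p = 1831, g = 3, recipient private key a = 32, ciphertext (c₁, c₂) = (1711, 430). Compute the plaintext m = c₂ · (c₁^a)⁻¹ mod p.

1530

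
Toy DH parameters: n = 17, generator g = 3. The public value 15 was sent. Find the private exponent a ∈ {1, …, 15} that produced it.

Try successive powers of 3 modulo 17:
3^1 ≡ 3
3^2 ≡ 9
3^3 ≡ 10
3^4 ≡ 13
3^5 ≡ 5
3^6 ≡ 15
Found: a = 6.

6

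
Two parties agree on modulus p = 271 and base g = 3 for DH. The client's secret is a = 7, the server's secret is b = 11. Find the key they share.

262

The server sends B = g^b mod p = 3^11 mod 271.
3^1 ≡ 3 (mod 271)
3^2 = (3^1)^2 ≡ 3^2 = 9 ≡ 9 (mod 271)
3^4 = (3^2)^2 ≡ 9^2 = 81 ≡ 81 (mod 271)
3^8 = (3^4)^2 ≡ 81^2 = 6561 ≡ 57 (mod 271)
3^11 = 3^8 · 3^2 · 3^1 ≡ 57 · 9 · 3 ≡ 184 (mod 271).
So B = 184. The client then computes K = B^a mod p = 184^7 mod 271.
184^1 ≡ 184 (mod 271)
184^2 = (184^1)^2 ≡ 184^2 = 33856 ≡ 252 (mod 271)
184^4 = (184^2)^2 ≡ 252^2 = 63504 ≡ 90 (mod 271)
184^7 = 184^4 · 184^2 · 184^1 ≡ 90 · 252 · 184 ≡ 262 (mod 271).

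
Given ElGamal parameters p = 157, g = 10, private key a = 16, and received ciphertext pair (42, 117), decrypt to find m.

Shared mask s = c₁^a mod p = 42^16 mod 157.
42^1 ≡ 42 (mod 157)
42^2 = (42^1)^2 ≡ 42^2 = 1764 ≡ 37 (mod 157)
42^4 = (42^2)^2 ≡ 37^2 = 1369 ≡ 113 (mod 157)
42^8 = (42^4)^2 ≡ 113^2 = 12769 ≡ 52 (mod 157)
42^16 = (42^8)^2 ≡ 52^2 = 2704 ≡ 35 (mod 157)
So s = 35; s⁻¹ ≡ 9 (mod 157).
m = c₂ · s⁻¹ mod 157 = 117 · 9 mod 157 = 111.

111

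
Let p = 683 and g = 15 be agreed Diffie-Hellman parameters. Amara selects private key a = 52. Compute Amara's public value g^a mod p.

197

Public value = 15^52 mod 683.
15^1 ≡ 15 (mod 683)
15^2 = (15^1)^2 ≡ 15^2 = 225 ≡ 225 (mod 683)
15^4 = (15^2)^2 ≡ 225^2 = 50625 ≡ 83 (mod 683)
15^8 = (15^4)^2 ≡ 83^2 = 6889 ≡ 59 (mod 683)
15^16 = (15^8)^2 ≡ 59^2 = 3481 ≡ 66 (mod 683)
15^32 = (15^16)^2 ≡ 66^2 = 4356 ≡ 258 (mod 683)
15^52 = 15^32 · 15^16 · 15^4 ≡ 258 · 66 · 83 ≡ 197 (mod 683).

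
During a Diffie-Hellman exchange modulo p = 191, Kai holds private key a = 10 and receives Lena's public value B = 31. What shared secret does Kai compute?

136

Shared key K = 31^10 mod 191.
31^1 ≡ 31 (mod 191)
31^2 = (31^1)^2 ≡ 31^2 = 961 ≡ 6 (mod 191)
31^4 = (31^2)^2 ≡ 6^2 = 36 ≡ 36 (mod 191)
31^8 = (31^4)^2 ≡ 36^2 = 1296 ≡ 150 (mod 191)
31^10 = 31^8 · 31^2 ≡ 150 · 6 ≡ 136 (mod 191).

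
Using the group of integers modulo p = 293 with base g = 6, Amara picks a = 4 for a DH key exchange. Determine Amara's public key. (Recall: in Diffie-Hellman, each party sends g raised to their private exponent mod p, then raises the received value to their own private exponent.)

Public value = 6^4 mod 293.
6^1 ≡ 6 (mod 293)
6^2 = (6^1)^2 ≡ 6^2 = 36 ≡ 36 (mod 293)
6^4 = (6^2)^2 ≡ 36^2 = 1296 ≡ 124 (mod 293)

124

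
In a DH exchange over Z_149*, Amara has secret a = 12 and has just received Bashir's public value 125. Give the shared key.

Shared key K = 125^12 mod 149.
125^1 ≡ 125 (mod 149)
125^2 = (125^1)^2 ≡ 125^2 = 15625 ≡ 129 (mod 149)
125^4 = (125^2)^2 ≡ 129^2 = 16641 ≡ 102 (mod 149)
125^8 = (125^4)^2 ≡ 102^2 = 10404 ≡ 123 (mod 149)
125^12 = 125^8 · 125^4 ≡ 123 · 102 ≡ 30 (mod 149).

30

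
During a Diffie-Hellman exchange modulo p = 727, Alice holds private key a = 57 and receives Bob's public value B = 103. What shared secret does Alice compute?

594

Shared key K = 103^57 mod 727.
103^1 ≡ 103 (mod 727)
103^2 = (103^1)^2 ≡ 103^2 = 10609 ≡ 431 (mod 727)
103^4 = (103^2)^2 ≡ 431^2 = 185761 ≡ 376 (mod 727)
103^8 = (103^4)^2 ≡ 376^2 = 141376 ≡ 338 (mod 727)
103^16 = (103^8)^2 ≡ 338^2 = 114244 ≡ 105 (mod 727)
103^32 = (103^16)^2 ≡ 105^2 = 11025 ≡ 120 (mod 727)
103^57 = 103^32 · 103^16 · 103^8 · 103^1 ≡ 120 · 105 · 338 · 103 ≡ 594 (mod 727).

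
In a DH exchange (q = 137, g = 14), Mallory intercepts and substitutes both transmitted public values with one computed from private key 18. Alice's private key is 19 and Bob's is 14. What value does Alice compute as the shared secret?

Alice receives Mallory's public value M = 14^18 mod 137 instead of the honest one.
14^1 ≡ 14 (mod 137)
14^2 = (14^1)^2 ≡ 14^2 = 196 ≡ 59 (mod 137)
14^4 = (14^2)^2 ≡ 59^2 = 3481 ≡ 56 (mod 137)
14^8 = (14^4)^2 ≡ 56^2 = 3136 ≡ 122 (mod 137)
14^16 = (14^8)^2 ≡ 122^2 = 14884 ≡ 88 (mod 137)
14^18 = 14^16 · 14^2 ≡ 88 · 59 ≡ 123 (mod 137).
So M = 123. Alice computes K = M^19 mod 137.
123^1 ≡ 123 (mod 137)
123^2 = (123^1)^2 ≡ 123^2 = 15129 ≡ 59 (mod 137)
123^4 = (123^2)^2 ≡ 59^2 = 3481 ≡ 56 (mod 137)
123^8 = (123^4)^2 ≡ 56^2 = 3136 ≡ 122 (mod 137)
123^16 = (123^8)^2 ≡ 122^2 = 14884 ≡ 88 (mod 137)
123^19 = 123^16 · 123^2 · 123^1 ≡ 88 · 59 · 123 ≡ 59 (mod 137).

59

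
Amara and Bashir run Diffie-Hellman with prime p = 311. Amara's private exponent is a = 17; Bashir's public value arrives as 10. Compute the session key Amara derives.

Shared key K = 10^17 mod 311.
10^1 ≡ 10 (mod 311)
10^2 = (10^1)^2 ≡ 10^2 = 100 ≡ 100 (mod 311)
10^4 = (10^2)^2 ≡ 100^2 = 10000 ≡ 48 (mod 311)
10^8 = (10^4)^2 ≡ 48^2 = 2304 ≡ 127 (mod 311)
10^16 = (10^8)^2 ≡ 127^2 = 16129 ≡ 268 (mod 311)
10^17 = 10^16 · 10^1 ≡ 268 · 10 ≡ 192 (mod 311).

192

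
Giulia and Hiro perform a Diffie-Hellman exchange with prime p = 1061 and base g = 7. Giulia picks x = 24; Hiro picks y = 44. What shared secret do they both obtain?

791

Giulia sends A = g^x mod p = 7^24 mod 1061.
7^1 ≡ 7 (mod 1061)
7^2 = (7^1)^2 ≡ 7^2 = 49 ≡ 49 (mod 1061)
7^4 = (7^2)^2 ≡ 49^2 = 2401 ≡ 279 (mod 1061)
7^8 = (7^4)^2 ≡ 279^2 = 77841 ≡ 388 (mod 1061)
7^16 = (7^8)^2 ≡ 388^2 = 150544 ≡ 943 (mod 1061)
7^24 = 7^16 · 7^8 ≡ 943 · 388 ≡ 900 (mod 1061).
So A = 900. Hiro then computes K = A^y mod p = 900^44 mod 1061.
900^1 ≡ 900 (mod 1061)
900^2 = (900^1)^2 ≡ 900^2 = 810000 ≡ 457 (mod 1061)
900^4 = (900^2)^2 ≡ 457^2 = 208849 ≡ 893 (mod 1061)
900^8 = (900^4)^2 ≡ 893^2 = 797449 ≡ 638 (mod 1061)
900^16 = (900^8)^2 ≡ 638^2 = 407044 ≡ 681 (mod 1061)
900^32 = (900^16)^2 ≡ 681^2 = 463761 ≡ 104 (mod 1061)
900^44 = 900^32 · 900^8 · 900^4 ≡ 104 · 638 · 893 ≡ 791 (mod 1061).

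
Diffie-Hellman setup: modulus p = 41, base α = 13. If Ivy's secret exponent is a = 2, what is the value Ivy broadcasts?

5

Public value = 13^2 mod 41.
13^1 ≡ 13 (mod 41)
13^2 = (13^1)^2 ≡ 13^2 = 169 ≡ 5 (mod 41)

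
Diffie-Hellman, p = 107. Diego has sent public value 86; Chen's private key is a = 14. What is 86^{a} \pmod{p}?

79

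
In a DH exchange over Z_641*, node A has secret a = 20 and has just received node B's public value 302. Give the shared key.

16

Shared key K = 302^20 mod 641.
302^1 ≡ 302 (mod 641)
302^2 = (302^1)^2 ≡ 302^2 = 91204 ≡ 182 (mod 641)
302^4 = (302^2)^2 ≡ 182^2 = 33124 ≡ 433 (mod 641)
302^8 = (302^4)^2 ≡ 433^2 = 187489 ≡ 317 (mod 641)
302^16 = (302^8)^2 ≡ 317^2 = 100489 ≡ 493 (mod 641)
302^20 = 302^16 · 302^4 ≡ 493 · 433 ≡ 16 (mod 641).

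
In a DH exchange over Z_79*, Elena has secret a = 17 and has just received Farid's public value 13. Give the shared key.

Shared key K = 13^17 mod 79.
13^1 ≡ 13 (mod 79)
13^2 = (13^1)^2 ≡ 13^2 = 169 ≡ 11 (mod 79)
13^4 = (13^2)^2 ≡ 11^2 = 121 ≡ 42 (mod 79)
13^8 = (13^4)^2 ≡ 42^2 = 1764 ≡ 26 (mod 79)
13^16 = (13^8)^2 ≡ 26^2 = 676 ≡ 44 (mod 79)
13^17 = 13^16 · 13^1 ≡ 44 · 13 ≡ 19 (mod 79).

19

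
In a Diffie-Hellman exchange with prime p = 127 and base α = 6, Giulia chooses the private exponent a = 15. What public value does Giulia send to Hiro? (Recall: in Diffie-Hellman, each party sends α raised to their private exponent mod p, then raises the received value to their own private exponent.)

5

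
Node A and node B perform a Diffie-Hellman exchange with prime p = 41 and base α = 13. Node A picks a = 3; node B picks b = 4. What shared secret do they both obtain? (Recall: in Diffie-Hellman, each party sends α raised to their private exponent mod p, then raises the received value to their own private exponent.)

4

Node A sends A = α^a mod p = 13^3 mod 41.
13^1 ≡ 13 (mod 41)
13^2 = (13^1)^2 ≡ 13^2 = 169 ≡ 5 (mod 41)
13^3 = 13^2 · 13^1 ≡ 5 · 13 ≡ 24 (mod 41).
So A = 24. Node B then computes K = A^b mod p = 24^4 mod 41.
24^1 ≡ 24 (mod 41)
24^2 = (24^1)^2 ≡ 24^2 = 576 ≡ 2 (mod 41)
24^4 = (24^2)^2 ≡ 2^2 = 4 ≡ 4 (mod 41)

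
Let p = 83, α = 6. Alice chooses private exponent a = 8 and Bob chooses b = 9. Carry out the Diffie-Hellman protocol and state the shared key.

7

Alice sends A = α^a mod p = 6^8 mod 83.
6^1 ≡ 6 (mod 83)
6^2 = (6^1)^2 ≡ 6^2 = 36 ≡ 36 (mod 83)
6^4 = (6^2)^2 ≡ 36^2 = 1296 ≡ 51 (mod 83)
6^8 = (6^4)^2 ≡ 51^2 = 2601 ≡ 28 (mod 83)
So A = 28. Bob then computes K = A^b mod p = 28^9 mod 83.
28^1 ≡ 28 (mod 83)
28^2 = (28^1)^2 ≡ 28^2 = 784 ≡ 37 (mod 83)
28^4 = (28^2)^2 ≡ 37^2 = 1369 ≡ 41 (mod 83)
28^8 = (28^4)^2 ≡ 41^2 = 1681 ≡ 21 (mod 83)
28^9 = 28^8 · 28^1 ≡ 21 · 28 ≡ 7 (mod 83).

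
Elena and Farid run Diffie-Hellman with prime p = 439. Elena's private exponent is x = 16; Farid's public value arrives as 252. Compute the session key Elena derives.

Shared key K = 252^16 mod 439.
252^1 ≡ 252 (mod 439)
252^2 = (252^1)^2 ≡ 252^2 = 63504 ≡ 288 (mod 439)
252^4 = (252^2)^2 ≡ 288^2 = 82944 ≡ 412 (mod 439)
252^8 = (252^4)^2 ≡ 412^2 = 169744 ≡ 290 (mod 439)
252^16 = (252^8)^2 ≡ 290^2 = 84100 ≡ 251 (mod 439)

251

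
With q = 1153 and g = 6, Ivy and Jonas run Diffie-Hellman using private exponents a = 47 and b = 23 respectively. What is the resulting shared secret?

Jonas sends B = g^b mod q = 6^23 mod 1153.
6^1 ≡ 6 (mod 1153)
6^2 = (6^1)^2 ≡ 6^2 = 36 ≡ 36 (mod 1153)
6^4 = (6^2)^2 ≡ 36^2 = 1296 ≡ 143 (mod 1153)
6^8 = (6^4)^2 ≡ 143^2 = 20449 ≡ 848 (mod 1153)
6^16 = (6^8)^2 ≡ 848^2 = 719104 ≡ 785 (mod 1153)
6^23 = 6^16 · 6^4 · 6^2 · 6^1 ≡ 785 · 143 · 36 · 6 ≡ 643 (mod 1153).
So B = 643. Ivy then computes K = B^a mod q = 643^47 mod 1153.
643^1 ≡ 643 (mod 1153)
643^2 = (643^1)^2 ≡ 643^2 = 413449 ≡ 675 (mod 1153)
643^4 = (643^2)^2 ≡ 675^2 = 455625 ≡ 190 (mod 1153)
643^8 = (643^4)^2 ≡ 190^2 = 36100 ≡ 357 (mod 1153)
643^16 = (643^8)^2 ≡ 357^2 = 127449 ≡ 619 (mod 1153)
643^32 = (643^16)^2 ≡ 619^2 = 383161 ≡ 365 (mod 1153)
643^47 = 643^32 · 643^8 · 643^4 · 643^2 · 643^1 ≡ 365 · 357 · 190 · 675 · 643 ≡ 450 (mod 1153).

450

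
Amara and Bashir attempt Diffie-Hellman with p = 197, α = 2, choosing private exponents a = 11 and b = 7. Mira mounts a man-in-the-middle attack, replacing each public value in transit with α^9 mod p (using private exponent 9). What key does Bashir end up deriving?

129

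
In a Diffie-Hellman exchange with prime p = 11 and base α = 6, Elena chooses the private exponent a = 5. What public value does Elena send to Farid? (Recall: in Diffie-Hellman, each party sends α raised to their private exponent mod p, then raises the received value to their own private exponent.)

Public value = 6^5 (mod 11).
6^1 ≡ 6 (mod 11)
6^2 = (6^1)^2 ≡ 6^2 = 36 ≡ 3 (mod 11)
6^4 = (6^2)^2 ≡ 3^2 = 9 ≡ 9 (mod 11)
6^5 = 6^4 · 6^1 ≡ 9 · 6 ≡ 10 (mod 11).

10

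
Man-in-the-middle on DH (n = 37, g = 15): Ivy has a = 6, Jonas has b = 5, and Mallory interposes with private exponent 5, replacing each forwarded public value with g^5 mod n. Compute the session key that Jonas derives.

Jonas receives Mallory's public value M = 15^5 mod 37 instead of the honest one.
15^1 ≡ 15 (mod 37)
15^2 = (15^1)^2 ≡ 15^2 = 225 ≡ 3 (mod 37)
15^4 = (15^2)^2 ≡ 3^2 = 9 ≡ 9 (mod 37)
15^5 = 15^4 · 15^1 ≡ 9 · 15 ≡ 24 (mod 37).
So M = 24. Jonas computes K = M^5 mod 37.
24^1 ≡ 24 (mod 37)
24^2 = (24^1)^2 ≡ 24^2 = 576 ≡ 21 (mod 37)
24^4 = (24^2)^2 ≡ 21^2 = 441 ≡ 34 (mod 37)
24^5 = 24^4 · 24^1 ≡ 34 · 24 ≡ 2 (mod 37).

2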